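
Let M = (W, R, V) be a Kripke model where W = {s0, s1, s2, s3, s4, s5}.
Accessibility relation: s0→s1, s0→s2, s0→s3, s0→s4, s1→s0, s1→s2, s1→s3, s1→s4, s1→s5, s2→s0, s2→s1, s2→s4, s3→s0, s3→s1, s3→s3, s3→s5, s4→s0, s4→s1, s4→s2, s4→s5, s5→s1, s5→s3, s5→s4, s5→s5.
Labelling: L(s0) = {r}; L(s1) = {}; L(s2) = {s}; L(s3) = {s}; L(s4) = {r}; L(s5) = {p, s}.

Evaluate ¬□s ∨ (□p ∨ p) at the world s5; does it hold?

Yes

At s5: ¬□s is true, □p ∨ p is true, so ¬□s ∨ (□p ∨ p) is true.
  At s5: □s is false, so ¬□s is true.
    At s5: □s requires s at every successor {s1, s3, s4, s5}.
      s fails at s1, so □s is false at s5.
  At s5: □p is false, p is true, so □p ∨ p is true.
    At s5: □p requires p at every successor {s1, s3, s4, s5}.
      p fails at s1, so □p is false at s5.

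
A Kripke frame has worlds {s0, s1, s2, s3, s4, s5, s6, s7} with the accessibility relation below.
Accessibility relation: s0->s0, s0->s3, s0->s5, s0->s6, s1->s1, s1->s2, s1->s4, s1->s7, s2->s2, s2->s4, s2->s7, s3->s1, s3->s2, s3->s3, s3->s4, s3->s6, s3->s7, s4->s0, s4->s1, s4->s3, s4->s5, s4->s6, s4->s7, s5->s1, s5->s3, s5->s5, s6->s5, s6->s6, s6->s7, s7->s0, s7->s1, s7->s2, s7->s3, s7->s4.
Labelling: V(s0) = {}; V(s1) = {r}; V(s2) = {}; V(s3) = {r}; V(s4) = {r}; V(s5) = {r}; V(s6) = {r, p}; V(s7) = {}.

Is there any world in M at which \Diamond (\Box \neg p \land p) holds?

No

Let φ = \Diamond (\Box \neg p \land p). Evaluate φ at each world:
  s0 (successors {s0, s3, s5, s6}): φ is false.
  s1 (successors {s1, s2, s4, s7}): φ is false.
  s2 (successors {s2, s4, s7}): φ is false.
  s3 (successors {s1, s2, s3, s4, s6, s7}): φ is false.
  s4 (successors {s0, s1, s3, s5, s6, s7}): φ is false.
  s5 (successors {s1, s3, s5}): φ is false.
  s6 (successors {s5, s6, s7}): φ is false.
  s7 (successors {s0, s1, s2, s3, s4}): φ is false.
For instance, at s6:
  At s6: \Diamond (\Box \neg p \land p) requires \Box \neg p \land p at some successor in {s5, s6, s7}.
    At s5: \Box \neg p \land p is false.
    At s6: \Box \neg p \land p is false.
    At s7: \Box \neg p \land p is false.
  So \Diamond (\Box \neg p \land p) is false at s6.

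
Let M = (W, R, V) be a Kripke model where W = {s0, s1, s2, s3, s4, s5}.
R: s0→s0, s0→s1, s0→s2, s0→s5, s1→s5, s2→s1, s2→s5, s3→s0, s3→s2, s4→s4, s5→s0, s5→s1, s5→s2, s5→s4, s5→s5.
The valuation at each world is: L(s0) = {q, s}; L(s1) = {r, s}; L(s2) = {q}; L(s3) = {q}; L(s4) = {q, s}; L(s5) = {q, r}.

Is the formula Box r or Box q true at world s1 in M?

Yes

At s1: Box r is true, Box q is true, so Box r or Box q is true.
  At s1: Box r requires r at every successor {s5}.
    At s5: r is true.
  So Box r is true at s1.
  At s1: Box q requires q at every successor {s5}.
    At s5: q is true.
  So Box q is true at s1.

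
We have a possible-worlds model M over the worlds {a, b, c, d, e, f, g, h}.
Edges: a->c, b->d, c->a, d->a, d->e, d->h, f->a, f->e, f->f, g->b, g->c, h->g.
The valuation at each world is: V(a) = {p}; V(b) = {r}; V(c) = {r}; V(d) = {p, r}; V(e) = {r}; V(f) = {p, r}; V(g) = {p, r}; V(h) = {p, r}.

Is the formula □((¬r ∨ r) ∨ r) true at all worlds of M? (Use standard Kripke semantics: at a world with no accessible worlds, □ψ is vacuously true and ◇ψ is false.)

Yes

Let φ = □((¬r ∨ r) ∨ r). Evaluate φ at each world:
  a (successors {c}): φ is true.
  b (successors {d}): φ is true.
  c (successors {a}): φ is true.
  d (successors {a, e, h}): φ is true.
  e (successors ∅): φ is true.
  f (successors {a, e, f}): φ is true.
  g (successors {b, c}): φ is true.
  h (successors {g}): φ is true.
For instance, at h:
  At h: □((¬r ∨ r) ∨ r) requires (¬r ∨ r) ∨ r at every successor {g}.
    At g: (¬r ∨ r) ∨ r is true.
  So □((¬r ∨ r) ∨ r) is true at h.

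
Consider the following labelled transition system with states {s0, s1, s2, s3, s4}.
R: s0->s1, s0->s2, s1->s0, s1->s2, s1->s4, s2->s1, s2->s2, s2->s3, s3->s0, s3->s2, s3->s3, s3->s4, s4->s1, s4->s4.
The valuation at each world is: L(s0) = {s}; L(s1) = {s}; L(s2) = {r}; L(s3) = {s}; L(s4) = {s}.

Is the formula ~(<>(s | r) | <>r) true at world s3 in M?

At s3: <>(s | r) | <>r is true, so ~(<>(s | r) | <>r) is false.
  At s3: <>(s | r) is true, <>r is true, so <>(s | r) | <>r is true.
    At s3: <>(s | r) requires s | r at some successor in {s0, s2, s3, s4}.
      s | r holds at s0, so <>(s | r) is true at s3.
    At s3: <>r requires r at some successor in {s0, s2, s3, s4}.
      r holds at s2, so <>r is true at s3.

No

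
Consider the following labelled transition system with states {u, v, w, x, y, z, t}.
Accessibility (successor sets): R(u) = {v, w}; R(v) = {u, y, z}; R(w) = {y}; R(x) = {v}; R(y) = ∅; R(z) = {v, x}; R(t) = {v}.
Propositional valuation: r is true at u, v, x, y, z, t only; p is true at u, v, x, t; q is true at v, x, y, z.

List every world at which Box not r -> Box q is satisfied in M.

u, v, w, x, y, z, t

Let φ = Box not r -> Box q. Evaluate φ at each world:
  u (successors {v, w}): φ is true.
  v (successors {u, y, z}): φ is true.
  w (successors {y}): φ is true.
  x (successors {v}): φ is true.
  y (successors ∅): φ is true.
  z (successors {v, x}): φ is true.
  t (successors {v}): φ is true.
For instance, at x:
  At x: Box not r is false, Box q is true, so Box not r -> Box q is true.
    At x: Box not r requires not r at every successor {v}.
      not r fails at v, so Box not r is false at x.
    At x: Box q requires q at every successor {v}.
      At v: q is true.
    So Box q is true at x.
Satisfying worlds: {u, v, w, x, y, z, t}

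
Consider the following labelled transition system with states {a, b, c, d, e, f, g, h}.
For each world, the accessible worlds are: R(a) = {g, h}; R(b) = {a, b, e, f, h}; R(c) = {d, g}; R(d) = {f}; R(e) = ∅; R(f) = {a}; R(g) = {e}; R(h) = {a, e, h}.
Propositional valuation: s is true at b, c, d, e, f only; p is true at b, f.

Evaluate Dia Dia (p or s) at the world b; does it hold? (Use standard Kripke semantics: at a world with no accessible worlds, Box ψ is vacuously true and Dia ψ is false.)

Yes

Recall that Dia ψ holds at a world iff ψ holds at some accessible world.
At b: Dia Dia (p or s) requires Dia (p or s) at some successor in {a, b, e, f, h}.
  Dia (p or s) holds at b, so Dia Dia (p or s) is true at b.
    At b: Dia (p or s) requires p or s at some successor in {a, b, e, f, h}.
      p or s holds at b, so Dia (p or s) is true at b.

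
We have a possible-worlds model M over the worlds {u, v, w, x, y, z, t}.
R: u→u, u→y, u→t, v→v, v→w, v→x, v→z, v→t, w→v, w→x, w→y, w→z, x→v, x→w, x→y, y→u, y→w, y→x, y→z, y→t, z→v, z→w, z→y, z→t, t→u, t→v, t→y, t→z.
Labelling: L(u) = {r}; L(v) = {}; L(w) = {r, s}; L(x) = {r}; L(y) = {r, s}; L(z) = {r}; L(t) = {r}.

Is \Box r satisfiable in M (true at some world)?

Recall that \Box ψ holds at a world iff ψ holds at every accessible world, and \Diamond ψ holds iff ψ holds at some accessible world.
Let φ = \Box r. Evaluate φ at each world:
  u (successors {u, y, t}): φ is true.
  v (successors {v, w, x, z, t}): φ is false.
  w (successors {v, x, y, z}): φ is false.
  x (successors {v, w, y}): φ is false.
  y (successors {u, w, x, z, t}): φ is true.
  z (successors {v, w, y, t}): φ is false.
  t (successors {u, v, y, z}): φ is false.
Detail at u (witness):
  At u: \Box r requires r at every successor {u, y, t}.
    At u: r is true.
    At y: r is true.
    At t: r is true.
  So \Box r is true at u.

Yes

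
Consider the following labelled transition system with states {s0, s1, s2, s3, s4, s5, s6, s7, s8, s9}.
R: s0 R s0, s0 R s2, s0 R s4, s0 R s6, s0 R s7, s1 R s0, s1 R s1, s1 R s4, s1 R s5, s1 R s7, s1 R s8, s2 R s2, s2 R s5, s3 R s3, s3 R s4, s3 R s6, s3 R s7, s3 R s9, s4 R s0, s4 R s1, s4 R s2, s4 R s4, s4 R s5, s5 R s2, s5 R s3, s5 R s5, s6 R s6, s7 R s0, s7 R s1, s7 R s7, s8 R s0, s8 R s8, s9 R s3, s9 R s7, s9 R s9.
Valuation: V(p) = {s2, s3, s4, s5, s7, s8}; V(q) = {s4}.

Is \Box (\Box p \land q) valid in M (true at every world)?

Let φ = \Box (\Box p \land q). Evaluate φ at each world:
  s0 (successors {s0, s2, s4, s6, s7}): φ is false.
  s1 (successors {s0, s1, s4, s5, s7, s8}): φ is false.
  s2 (successors {s2, s5}): φ is false.
  s3 (successors {s3, s4, s6, s7, s9}): φ is false.
  s4 (successors {s0, s1, s2, s4, s5}): φ is false.
  s5 (successors {s2, s3, s5}): φ is false.
  s6 (successors {s6}): φ is false.
  s7 (successors {s0, s1, s7}): φ is false.
  s8 (successors {s0, s8}): φ is false.
  s9 (successors {s3, s7, s9}): φ is false.
Detail at s0 (counterexample):
  At s0: \Box (\Box p \land q) requires \Box p \land q at every successor {s0, s2, s4, s6, s7}.
    \Box p \land q fails at s0, so \Box (\Box p \land q) is false at s0.
      At s0: \Box p is false, q is false, so \Box p \land q is false.

No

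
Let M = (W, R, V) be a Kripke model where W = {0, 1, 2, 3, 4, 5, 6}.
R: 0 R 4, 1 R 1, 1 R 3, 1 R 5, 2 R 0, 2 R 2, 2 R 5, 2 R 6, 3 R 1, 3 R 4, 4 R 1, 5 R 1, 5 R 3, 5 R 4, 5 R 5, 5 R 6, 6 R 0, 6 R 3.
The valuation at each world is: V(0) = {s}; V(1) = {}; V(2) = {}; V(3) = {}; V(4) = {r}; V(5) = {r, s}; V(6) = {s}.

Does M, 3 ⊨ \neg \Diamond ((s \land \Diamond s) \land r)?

At 3: \Diamond ((s \land \Diamond s) \land r) is false, so \neg \Diamond ((s \land \Diamond s) \land r) is true.
  At 3: \Diamond ((s \land \Diamond s) \land r) requires (s \land \Diamond s) \land r at some successor in {1, 4}.
    At 1: (s \land \Diamond s) \land r is false.
    At 4: (s \land \Diamond s) \land r is false.
  So \Diamond ((s \land \Diamond s) \land r) is false at 3.

Yes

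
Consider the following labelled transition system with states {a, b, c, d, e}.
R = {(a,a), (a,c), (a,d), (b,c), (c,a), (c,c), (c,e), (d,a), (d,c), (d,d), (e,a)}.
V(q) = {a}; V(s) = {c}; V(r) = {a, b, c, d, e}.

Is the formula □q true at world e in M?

At e: □q requires q at every successor {a}.
  At a: q is true.
So □q is true at e.

Yes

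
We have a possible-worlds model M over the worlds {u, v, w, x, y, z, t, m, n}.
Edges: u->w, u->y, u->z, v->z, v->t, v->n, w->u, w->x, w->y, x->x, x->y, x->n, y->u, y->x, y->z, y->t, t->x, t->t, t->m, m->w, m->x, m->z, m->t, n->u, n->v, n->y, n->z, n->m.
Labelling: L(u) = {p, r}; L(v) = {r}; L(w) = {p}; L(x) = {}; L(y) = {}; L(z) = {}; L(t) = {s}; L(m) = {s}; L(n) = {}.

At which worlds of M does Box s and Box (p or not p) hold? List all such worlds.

Let φ = Box s and Box (p or not p). Evaluate φ at each world:
  u (successors {w, y, z}): φ is false.
  v (successors {z, t, n}): φ is false.
  w (successors {u, x, y}): φ is false.
  x (successors {x, y, n}): φ is false.
  y (successors {u, x, z, t}): φ is false.
  z (successors ∅): φ is true.
  t (successors {x, t, m}): φ is false.
  m (successors {w, x, z, t}): φ is false.
  n (successors {u, v, y, z, m}): φ is false.
For instance, at x:
  At x: Box s is false, Box (p or not p) is true, so Box s and Box (p or not p) is false.
    At x: Box s requires s at every successor {x, y, n}.
      s fails at x, so Box s is false at x.
    At x: Box (p or not p) requires p or not p at every successor {x, y, n}.
      At x: p or not p is true.
      At y: p or not p is true.
      At n: p or not p is true.
    So Box (p or not p) is true at x.
Satisfying worlds: {z}

z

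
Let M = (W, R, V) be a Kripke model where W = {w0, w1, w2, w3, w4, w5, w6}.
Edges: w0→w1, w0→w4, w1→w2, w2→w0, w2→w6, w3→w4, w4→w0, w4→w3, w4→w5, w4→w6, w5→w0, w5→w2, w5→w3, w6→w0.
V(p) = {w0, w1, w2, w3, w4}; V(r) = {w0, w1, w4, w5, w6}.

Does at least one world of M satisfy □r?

Yes

Let φ = □r. Evaluate φ at each world:
  w0 (successors {w1, w4}): φ is true.
  w1 (successors {w2}): φ is false.
  w2 (successors {w0, w6}): φ is true.
  w3 (successors {w4}): φ is true.
  w4 (successors {w0, w3, w5, w6}): φ is false.
  w5 (successors {w0, w2, w3}): φ is false.
  w6 (successors {w0}): φ is true.
Detail at w0 (witness):
  At w0: □r requires r at every successor {w1, w4}.
    At w1: r is true.
    At w4: r is true.
  So □r is true at w0.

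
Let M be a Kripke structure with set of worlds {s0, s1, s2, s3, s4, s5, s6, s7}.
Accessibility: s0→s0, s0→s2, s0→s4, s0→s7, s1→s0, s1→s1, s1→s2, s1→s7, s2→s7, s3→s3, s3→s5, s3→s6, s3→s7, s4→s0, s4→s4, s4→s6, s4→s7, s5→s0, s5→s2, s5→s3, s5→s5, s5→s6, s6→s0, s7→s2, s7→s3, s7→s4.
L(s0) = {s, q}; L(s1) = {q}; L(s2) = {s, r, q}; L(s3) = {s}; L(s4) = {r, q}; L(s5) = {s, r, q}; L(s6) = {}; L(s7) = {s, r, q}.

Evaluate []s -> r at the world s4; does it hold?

Yes

Recall that []ψ holds at a world iff ψ holds at every accessible world, and <>ψ holds iff ψ holds at some accessible world.
At s4: []s is false, r is true, so []s -> r is true.
  At s4: []s requires s at every successor {s0, s4, s6, s7}.
    s fails at s4, so []s is false at s4.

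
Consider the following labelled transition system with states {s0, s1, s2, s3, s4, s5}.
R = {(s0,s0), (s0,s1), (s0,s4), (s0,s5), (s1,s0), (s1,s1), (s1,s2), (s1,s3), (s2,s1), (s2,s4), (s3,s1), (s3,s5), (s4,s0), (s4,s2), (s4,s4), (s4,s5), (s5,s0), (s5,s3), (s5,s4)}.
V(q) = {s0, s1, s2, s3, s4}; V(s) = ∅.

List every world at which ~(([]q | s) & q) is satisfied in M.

s0, s3, s4, s5

Let φ = ~(([]q | s) & q). Evaluate φ at each world:
  s0 (successors {s0, s1, s4, s5}): φ is true.
  s1 (successors {s0, s1, s2, s3}): φ is false.
  s2 (successors {s1, s4}): φ is false.
  s3 (successors {s1, s5}): φ is true.
  s4 (successors {s0, s2, s4, s5}): φ is true.
  s5 (successors {s0, s3, s4}): φ is true.
For instance, at s3:
  At s3: ([]q | s) & q is false, so ~(([]q | s) & q) is true.
    At s3: []q | s is false, q is true, so ([]q | s) & q is false.
      At s3: []q is false, s is false, so []q | s is false.
Satisfying worlds: {s0, s3, s4, s5}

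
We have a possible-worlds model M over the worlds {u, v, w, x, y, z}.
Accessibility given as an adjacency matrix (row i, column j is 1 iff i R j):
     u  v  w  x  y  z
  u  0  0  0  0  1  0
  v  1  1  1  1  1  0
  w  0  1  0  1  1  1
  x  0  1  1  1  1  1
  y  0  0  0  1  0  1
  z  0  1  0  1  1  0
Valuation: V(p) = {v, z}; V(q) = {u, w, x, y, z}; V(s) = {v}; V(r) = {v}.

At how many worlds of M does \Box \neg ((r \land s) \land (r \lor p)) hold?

2

Let φ = \Box \neg ((r \land s) \land (r \lor p)). Evaluate φ at each world:
  u (successors {y}): φ is true.
  v (successors {u, v, w, x, y}): φ is false.
  w (successors {v, x, y, z}): φ is false.
  x (successors {v, w, x, y, z}): φ is false.
  y (successors {x, z}): φ is true.
  z (successors {v, x, y}): φ is false.
For instance, at x:
  At x: \Box \neg ((r \land s) \land (r \lor p)) requires \neg ((r \land s) \land (r \lor p)) at every successor {v, w, x, y, z}.
    \neg ((r \land s) \land (r \lor p)) fails at v, so \Box \neg ((r \land s) \land (r \lor p)) is false at x.
Satisfying worlds: {u, y}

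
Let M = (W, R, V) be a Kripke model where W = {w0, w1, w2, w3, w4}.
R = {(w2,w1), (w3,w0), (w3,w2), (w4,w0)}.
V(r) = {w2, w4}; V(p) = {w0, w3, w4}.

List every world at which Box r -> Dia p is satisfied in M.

w2, w3, w4

Let φ = Box r -> Dia p. Evaluate φ at each world:
  w0 (successors ∅): φ is false.
  w1 (successors ∅): φ is false.
  w2 (successors {w1}): φ is true.
  w3 (successors {w0, w2}): φ is true.
  w4 (successors {w0}): φ is true.
For instance, at w2:
  At w2: Box r is false, Dia p is false, so Box r -> Dia p is true.
    At w2: Box r requires r at every successor {w1}.
      r fails at w1, so Box r is false at w2.
    At w2: Dia p requires p at some successor in {w1}.
      At w1: p is false.
    So Dia p is false at w2.
Satisfying worlds: {w2, w3, w4}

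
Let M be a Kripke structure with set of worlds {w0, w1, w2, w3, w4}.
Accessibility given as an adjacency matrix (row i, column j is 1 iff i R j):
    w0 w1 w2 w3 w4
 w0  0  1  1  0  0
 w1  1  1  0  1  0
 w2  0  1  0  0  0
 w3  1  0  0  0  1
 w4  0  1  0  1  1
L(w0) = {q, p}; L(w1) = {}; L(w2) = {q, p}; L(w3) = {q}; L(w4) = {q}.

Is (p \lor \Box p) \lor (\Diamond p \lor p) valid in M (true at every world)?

No

Let φ = (p \lor \Box p) \lor (\Diamond p \lor p). Evaluate φ at each world:
  w0 (successors {w1, w2}): φ is true.
  w1 (successors {w0, w1, w3}): φ is true.
  w2 (successors {w1}): φ is true.
  w3 (successors {w0, w4}): φ is true.
  w4 (successors {w1, w3, w4}): φ is false.
Detail at w4 (counterexample):
  At w4: p \lor \Box p is false, \Diamond p \lor p is false, so (p \lor \Box p) \lor (\Diamond p \lor p) is false.
    At w4: p is false, \Box p is false, so p \lor \Box p is false.
      At w4: \Box p requires p at every successor {w1, w3, w4}.
        p fails at w1, so \Box p is false at w4.
    At w4: \Diamond p is false, p is false, so \Diamond p \lor p is false.
      At w4: \Diamond p requires p at some successor in {w1, w3, w4}.
        At w1: p is false.
        At w3: p is false.
        At w4: p is false.
      So \Diamond p is false at w4.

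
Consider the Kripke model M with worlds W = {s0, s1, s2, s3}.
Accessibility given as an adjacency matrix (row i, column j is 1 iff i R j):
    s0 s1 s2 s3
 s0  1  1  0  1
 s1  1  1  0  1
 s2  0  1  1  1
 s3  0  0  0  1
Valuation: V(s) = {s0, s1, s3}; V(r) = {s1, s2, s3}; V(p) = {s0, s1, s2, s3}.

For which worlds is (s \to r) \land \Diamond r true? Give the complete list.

Let φ = (s \to r) \land \Diamond r. Evaluate φ at each world:
  s0 (successors {s0, s1, s3}): φ is false.
  s1 (successors {s0, s1, s3}): φ is true.
  s2 (successors {s1, s2, s3}): φ is true.
  s3 (successors {s3}): φ is true.
For instance, at s2:
  At s2: s \to r is true, \Diamond r is true, so (s \to r) \land \Diamond r is true.
    At s2: \Diamond r requires r at some successor in {s1, s2, s3}.
      r holds at s1, so \Diamond r is true at s2.
Satisfying worlds: {s1, s2, s3}

s1, s2, s3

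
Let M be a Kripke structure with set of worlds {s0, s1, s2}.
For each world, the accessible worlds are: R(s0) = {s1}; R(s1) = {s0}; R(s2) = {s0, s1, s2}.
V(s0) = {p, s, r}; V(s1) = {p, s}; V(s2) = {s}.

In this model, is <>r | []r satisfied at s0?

At s0: <>r is false, []r is false, so <>r | []r is false.
  At s0: <>r requires r at some successor in {s1}.
    At s1: r is false.
  So <>r is false at s0.
  At s0: []r requires r at every successor {s1}.
    r fails at s1, so []r is false at s0.

No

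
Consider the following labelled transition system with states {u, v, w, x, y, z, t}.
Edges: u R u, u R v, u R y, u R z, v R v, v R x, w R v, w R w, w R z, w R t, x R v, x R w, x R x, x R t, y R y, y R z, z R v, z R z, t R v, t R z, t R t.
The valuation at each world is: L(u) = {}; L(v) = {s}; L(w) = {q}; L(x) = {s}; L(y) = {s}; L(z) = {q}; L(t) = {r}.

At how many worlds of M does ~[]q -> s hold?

Let φ = ~[]q -> s. Evaluate φ at each world:
  u (successors {u, v, y, z}): φ is false.
  v (successors {v, x}): φ is true.
  w (successors {v, w, z, t}): φ is false.
  x (successors {v, w, x, t}): φ is true.
  y (successors {y, z}): φ is true.
  z (successors {v, z}): φ is false.
  t (successors {v, z, t}): φ is false.
For instance, at w:
  At w: ~[]q is true, s is false, so ~[]q -> s is false.
    At w: []q is false, so ~[]q is true.
      At w: []q requires q at every successor {v, w, z, t}.
        q fails at v, so []q is false at w.
Satisfying worlds: {v, x, y}

3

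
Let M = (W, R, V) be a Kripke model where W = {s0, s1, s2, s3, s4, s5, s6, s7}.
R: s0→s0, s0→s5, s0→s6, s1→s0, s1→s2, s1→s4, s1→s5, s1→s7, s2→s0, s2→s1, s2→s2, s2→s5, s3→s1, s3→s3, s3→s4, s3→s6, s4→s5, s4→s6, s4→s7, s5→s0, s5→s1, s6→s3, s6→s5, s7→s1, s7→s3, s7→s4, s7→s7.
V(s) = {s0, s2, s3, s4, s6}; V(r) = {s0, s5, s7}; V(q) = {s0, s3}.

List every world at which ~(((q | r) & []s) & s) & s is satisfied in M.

Let φ = ~(((q | r) & []s) & s) & s. Evaluate φ at each world:
  s0 (successors {s0, s5, s6}): φ is true.
  s1 (successors {s0, s2, s4, s5, s7}): φ is false.
  s2 (successors {s0, s1, s2, s5}): φ is true.
  s3 (successors {s1, s3, s4, s6}): φ is true.
  s4 (successors {s5, s6, s7}): φ is true.
  s5 (successors {s0, s1}): φ is false.
  s6 (successors {s3, s5}): φ is true.
  s7 (successors {s1, s3, s4, s7}): φ is false.
For instance, at s7:
  At s7: ~(((q | r) & []s) & s) is true, s is false, so ~(((q | r) & []s) & s) & s is false.
    At s7: ((q | r) & []s) & s is false, so ~(((q | r) & []s) & s) is true.
      At s7: (q | r) & []s is false, s is false, so ((q | r) & []s) & s is false.
Satisfying worlds: {s0, s2, s3, s4, s6}

s0, s2, s3, s4, s6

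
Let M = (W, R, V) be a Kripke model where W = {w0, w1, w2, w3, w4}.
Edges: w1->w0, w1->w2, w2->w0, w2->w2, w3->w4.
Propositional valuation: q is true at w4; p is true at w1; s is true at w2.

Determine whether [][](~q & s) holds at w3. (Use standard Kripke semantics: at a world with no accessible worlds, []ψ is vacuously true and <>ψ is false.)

At w3: [][](~q & s) requires [](~q & s) at every successor {w4}.
    At w4: no accessible worlds, so [](~q & s) holds vacuously.
So [][](~q & s) is true at w3.

Yes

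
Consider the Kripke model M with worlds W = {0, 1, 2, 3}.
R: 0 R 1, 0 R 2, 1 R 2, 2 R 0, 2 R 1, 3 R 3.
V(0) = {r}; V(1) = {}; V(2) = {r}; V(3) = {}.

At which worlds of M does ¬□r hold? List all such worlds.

0, 2, 3

Let φ = ¬□r. Evaluate φ at each world:
  0 (successors {1, 2}): φ is true.
  1 (successors {2}): φ is false.
  2 (successors {0, 1}): φ is true.
  3 (successors {3}): φ is true.
For instance, at 3:
  At 3: □r is false, so ¬□r is true.
    At 3: □r requires r at every successor {3}.
      r fails at 3, so □r is false at 3.
Satisfying worlds: {0, 2, 3}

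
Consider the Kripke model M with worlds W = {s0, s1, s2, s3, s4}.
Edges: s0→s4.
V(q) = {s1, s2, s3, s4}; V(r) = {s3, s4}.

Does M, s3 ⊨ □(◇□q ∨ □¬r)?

Recall that □ψ holds at a world iff ψ holds at every accessible world, and ◇ψ holds iff ψ holds at some accessible world.
At s3: no accessible worlds, so □(◇□q ∨ □¬r) holds vacuously.

Yes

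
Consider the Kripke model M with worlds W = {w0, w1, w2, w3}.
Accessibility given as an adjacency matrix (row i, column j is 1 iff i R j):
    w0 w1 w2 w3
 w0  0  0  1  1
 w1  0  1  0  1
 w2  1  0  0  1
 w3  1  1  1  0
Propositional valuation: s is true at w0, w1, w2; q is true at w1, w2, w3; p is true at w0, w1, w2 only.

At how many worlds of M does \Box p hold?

Let φ = \Box p. Evaluate φ at each world:
  w0 (successors {w2, w3}): φ is false.
  w1 (successors {w1, w3}): φ is false.
  w2 (successors {w0, w3}): φ is false.
  w3 (successors {w0, w1, w2}): φ is true.
For instance, at w1:
  At w1: \Box p requires p at every successor {w1, w3}.
    p fails at w3, so \Box p is false at w1.
Satisfying worlds: {w3}

1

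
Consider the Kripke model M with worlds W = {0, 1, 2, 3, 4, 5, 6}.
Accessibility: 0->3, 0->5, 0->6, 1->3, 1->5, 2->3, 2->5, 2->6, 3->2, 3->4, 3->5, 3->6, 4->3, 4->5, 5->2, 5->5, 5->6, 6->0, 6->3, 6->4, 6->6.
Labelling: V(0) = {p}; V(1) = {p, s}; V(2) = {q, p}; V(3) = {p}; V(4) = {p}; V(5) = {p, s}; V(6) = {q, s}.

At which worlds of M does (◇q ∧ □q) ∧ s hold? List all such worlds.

none

Recall that □ψ holds at a world iff ψ holds at every accessible world, and ◇ψ holds iff ψ holds at some accessible world.
Let φ = (◇q ∧ □q) ∧ s. Evaluate φ at each world:
  0 (successors {3, 5, 6}): φ is false.
  1 (successors {3, 5}): φ is false.
  2 (successors {3, 5, 6}): φ is false.
  3 (successors {2, 4, 5, 6}): φ is false.
  4 (successors {3, 5}): φ is false.
  5 (successors {2, 5, 6}): φ is false.
  6 (successors {0, 3, 4, 6}): φ is false.
For instance, at 0:
  At 0: ◇q ∧ □q is false, s is false, so (◇q ∧ □q) ∧ s is false.
    At 0: ◇q is true, □q is false, so ◇q ∧ □q is false.
      At 0: ◇q requires q at some successor in {3, 5, 6}.
        q holds at 6, so ◇q is true at 0.
      At 0: □q requires q at every successor {3, 5, 6}.
        q fails at 3, so □q is false at 0.
Satisfying worlds: none.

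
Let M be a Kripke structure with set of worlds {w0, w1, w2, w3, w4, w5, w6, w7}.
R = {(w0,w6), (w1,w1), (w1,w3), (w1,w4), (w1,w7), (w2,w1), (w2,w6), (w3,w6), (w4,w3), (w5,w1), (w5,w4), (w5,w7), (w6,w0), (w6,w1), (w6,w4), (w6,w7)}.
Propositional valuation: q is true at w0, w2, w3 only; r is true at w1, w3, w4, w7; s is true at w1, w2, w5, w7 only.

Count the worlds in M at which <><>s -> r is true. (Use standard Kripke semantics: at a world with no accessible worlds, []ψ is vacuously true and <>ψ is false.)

4

Recall that <>ψ holds at a world iff ψ holds at some accessible world.
Let φ = <><>s -> r. Evaluate φ at each world:
  w0 (successors {w6}): φ is false.
  w1 (successors {w1, w3, w4, w7}): φ is true.
  w2 (successors {w1, w6}): φ is false.
  w3 (successors {w6}): φ is true.
  w4 (successors {w3}): φ is true.
  w5 (successors {w1, w4, w7}): φ is false.
  w6 (successors {w0, w1, w4, w7}): φ is false.
  w7 (successors ∅): φ is true.
For instance, at w2:
  At w2: <><>s is true, r is false, so <><>s -> r is false.
    At w2: <><>s requires <>s at some successor in {w1, w6}.
      <>s holds at w1, so <><>s is true at w2.
Satisfying worlds: {w1, w3, w4, w7}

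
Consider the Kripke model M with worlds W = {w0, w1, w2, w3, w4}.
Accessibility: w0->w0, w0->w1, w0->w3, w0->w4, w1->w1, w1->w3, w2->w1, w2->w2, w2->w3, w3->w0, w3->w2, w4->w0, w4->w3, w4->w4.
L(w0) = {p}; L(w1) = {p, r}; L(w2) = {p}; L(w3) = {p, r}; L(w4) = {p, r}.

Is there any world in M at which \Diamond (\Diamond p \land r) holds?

Yes

Let φ = \Diamond (\Diamond p \land r). Evaluate φ at each world:
  w0 (successors {w0, w1, w3, w4}): φ is true.
  w1 (successors {w1, w3}): φ is true.
  w2 (successors {w1, w2, w3}): φ is true.
  w3 (successors {w0, w2}): φ is false.
  w4 (successors {w0, w3, w4}): φ is true.
Detail at w0 (witness):
  At w0: \Diamond (\Diamond p \land r) requires \Diamond p \land r at some successor in {w0, w1, w3, w4}.
    \Diamond p \land r holds at w1, so \Diamond (\Diamond p \land r) is true at w0.
      At w1: \Diamond p is true, r is true, so \Diamond p \land r is true.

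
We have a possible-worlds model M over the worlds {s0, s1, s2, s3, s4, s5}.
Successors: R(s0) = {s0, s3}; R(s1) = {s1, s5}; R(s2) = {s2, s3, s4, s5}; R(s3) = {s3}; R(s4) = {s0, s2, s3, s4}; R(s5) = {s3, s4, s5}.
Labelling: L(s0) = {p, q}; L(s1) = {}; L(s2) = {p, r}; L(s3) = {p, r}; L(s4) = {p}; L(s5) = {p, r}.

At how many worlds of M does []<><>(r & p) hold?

Let φ = []<><>(r & p). Evaluate φ at each world:
  s0 (successors {s0, s3}): φ is true.
  s1 (successors {s1, s5}): φ is true.
  s2 (successors {s2, s3, s4, s5}): φ is true.
  s3 (successors {s3}): φ is true.
  s4 (successors {s0, s2, s3, s4}): φ is true.
  s5 (successors {s3, s4, s5}): φ is true.
For instance, at s3:
  At s3: []<><>(r & p) requires <><>(r & p) at every successor {s3}.
      At s3: <><>(r & p) requires <>(r & p) at some successor in {s3}.
        <>(r & p) holds at s3, so <><>(r & p) is true at s3.
  So []<><>(r & p) is true at s3.
Satisfying worlds: {s0, s1, s2, s3, s4, s5}

6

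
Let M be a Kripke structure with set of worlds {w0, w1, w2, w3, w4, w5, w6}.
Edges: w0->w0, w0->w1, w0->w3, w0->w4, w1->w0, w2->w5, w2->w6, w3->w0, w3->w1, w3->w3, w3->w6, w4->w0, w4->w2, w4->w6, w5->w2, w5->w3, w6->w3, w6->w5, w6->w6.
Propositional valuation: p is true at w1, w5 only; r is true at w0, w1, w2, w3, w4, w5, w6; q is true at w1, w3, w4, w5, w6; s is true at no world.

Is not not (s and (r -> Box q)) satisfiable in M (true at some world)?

No

Let φ = not not (s and (r -> Box q)). Evaluate φ at each world:
  w0 (successors {w0, w1, w3, w4}): φ is false.
  w1 (successors {w0}): φ is false.
  w2 (successors {w5, w6}): φ is false.
  w3 (successors {w0, w1, w3, w6}): φ is false.
  w4 (successors {w0, w2, w6}): φ is false.
  w5 (successors {w2, w3}): φ is false.
  w6 (successors {w3, w5, w6}): φ is false.
For instance, at w0:
  At w0: not (s and (r -> Box q)) is true, so not not (s and (r -> Box q)) is false.
    At w0: s and (r -> Box q) is false, so not (s and (r -> Box q)) is true.
      At w0: s is false, r -> Box q is false, so s and (r -> Box q) is false.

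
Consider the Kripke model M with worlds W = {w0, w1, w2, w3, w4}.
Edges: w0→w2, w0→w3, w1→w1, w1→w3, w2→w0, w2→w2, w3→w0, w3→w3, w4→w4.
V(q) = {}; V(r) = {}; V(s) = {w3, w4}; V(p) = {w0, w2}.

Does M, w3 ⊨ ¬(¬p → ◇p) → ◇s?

At w3: ¬(¬p → ◇p) is false, ◇s is true, so ¬(¬p → ◇p) → ◇s is true.
  At w3: ¬p → ◇p is true, so ¬(¬p → ◇p) is false.
    At w3: ¬p is true, ◇p is true, so ¬p → ◇p is true.
      At w3: ◇p requires p at some successor in {w0, w3}.
        p holds at w0, so ◇p is true at w3.
  At w3: ◇s requires s at some successor in {w0, w3}.
    s holds at w3, so ◇s is true at w3.

Yes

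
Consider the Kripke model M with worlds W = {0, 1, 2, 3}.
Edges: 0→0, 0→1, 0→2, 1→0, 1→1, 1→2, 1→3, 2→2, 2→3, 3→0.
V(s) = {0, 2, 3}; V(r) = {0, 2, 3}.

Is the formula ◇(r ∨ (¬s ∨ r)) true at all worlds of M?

Yes

Recall that ◇ψ holds at a world iff ψ holds at some accessible world.
Let φ = ◇(r ∨ (¬s ∨ r)). Evaluate φ at each world:
  0 (successors {0, 1, 2}): φ is true.
  1 (successors {0, 1, 2, 3}): φ is true.
  2 (successors {2, 3}): φ is true.
  3 (successors {0}): φ is true.
For instance, at 2:
  At 2: ◇(r ∨ (¬s ∨ r)) requires r ∨ (¬s ∨ r) at some successor in {2, 3}.
    r ∨ (¬s ∨ r) holds at 2, so ◇(r ∨ (¬s ∨ r)) is true at 2.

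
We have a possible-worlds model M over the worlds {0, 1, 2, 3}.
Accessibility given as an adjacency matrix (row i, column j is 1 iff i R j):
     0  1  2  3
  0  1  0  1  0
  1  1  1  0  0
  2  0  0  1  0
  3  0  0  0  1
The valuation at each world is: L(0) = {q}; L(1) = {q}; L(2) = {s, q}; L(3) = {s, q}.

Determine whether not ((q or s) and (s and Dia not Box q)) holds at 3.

Yes

At 3: (q or s) and (s and Dia not Box q) is false, so not ((q or s) and (s and Dia not Box q)) is true.
  At 3: q or s is true, s and Dia not Box q is false, so (q or s) and (s and Dia not Box q) is false.
    At 3: s is true, Dia not Box q is false, so s and Dia not Box q is false.
      At 3: Dia not Box q requires not Box q at some successor in {3}.
        At 3: not Box q is false.
      So Dia not Box q is false at 3.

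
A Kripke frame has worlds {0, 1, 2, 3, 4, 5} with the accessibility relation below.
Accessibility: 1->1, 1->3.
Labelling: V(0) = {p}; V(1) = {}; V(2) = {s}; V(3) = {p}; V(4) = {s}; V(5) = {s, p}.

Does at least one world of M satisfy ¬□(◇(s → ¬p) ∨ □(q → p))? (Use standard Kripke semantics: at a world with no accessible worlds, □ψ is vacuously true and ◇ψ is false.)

Let φ = ¬□(◇(s → ¬p) ∨ □(q → p)). Evaluate φ at each world:
  0 (successors ∅): φ is false.
  1 (successors {1, 3}): φ is false.
  2 (successors ∅): φ is false.
  3 (successors ∅): φ is false.
  4 (successors ∅): φ is false.
  5 (successors ∅): φ is false.
For instance, at 1:
  At 1: □(◇(s → ¬p) ∨ □(q → p)) is true, so ¬□(◇(s → ¬p) ∨ □(q → p)) is false.
    At 1: □(◇(s → ¬p) ∨ □(q → p)) requires ◇(s → ¬p) ∨ □(q → p) at every successor {1, 3}.
      At 1: ◇(s → ¬p) ∨ □(q → p) is true.
      At 3: ◇(s → ¬p) ∨ □(q → p) is true.
    So □(◇(s → ¬p) ∨ □(q → p)) is true at 1.

No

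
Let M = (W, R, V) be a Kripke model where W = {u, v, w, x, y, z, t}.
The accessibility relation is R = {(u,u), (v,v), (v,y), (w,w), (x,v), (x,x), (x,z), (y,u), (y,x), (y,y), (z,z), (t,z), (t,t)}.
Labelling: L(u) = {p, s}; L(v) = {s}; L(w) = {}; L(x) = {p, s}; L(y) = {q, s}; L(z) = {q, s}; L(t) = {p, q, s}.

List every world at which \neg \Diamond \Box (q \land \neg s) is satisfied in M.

Let φ = \neg \Diamond \Box (q \land \neg s). Evaluate φ at each world:
  u (successors {u}): φ is true.
  v (successors {v, y}): φ is true.
  w (successors {w}): φ is true.
  x (successors {v, x, z}): φ is true.
  y (successors {u, x, y}): φ is true.
  z (successors {z}): φ is true.
  t (successors {z, t}): φ is true.
For instance, at y:
  At y: \Diamond \Box (q \land \neg s) is false, so \neg \Diamond \Box (q \land \neg s) is true.
    At y: \Diamond \Box (q \land \neg s) requires \Box (q \land \neg s) at some successor in {u, x, y}.
      At u: \Box (q \land \neg s) is false.
      At x: \Box (q \land \neg s) is false.
      At y: \Box (q \land \neg s) is false.
    So \Diamond \Box (q \land \neg s) is false at y.
Satisfying worlds: {u, v, w, x, y, z, t}

u, v, w, x, y, z, t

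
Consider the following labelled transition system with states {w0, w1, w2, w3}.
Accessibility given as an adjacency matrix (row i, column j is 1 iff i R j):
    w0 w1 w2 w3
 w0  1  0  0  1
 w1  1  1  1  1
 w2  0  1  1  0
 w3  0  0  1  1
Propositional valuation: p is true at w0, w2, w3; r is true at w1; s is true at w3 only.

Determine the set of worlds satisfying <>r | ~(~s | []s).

Recall that []ψ holds at a world iff ψ holds at every accessible world, and <>ψ holds iff ψ holds at some accessible world.
Let φ = <>r | ~(~s | []s). Evaluate φ at each world:
  w0 (successors {w0, w3}): φ is false.
  w1 (successors {w0, w1, w2, w3}): φ is true.
  w2 (successors {w1, w2}): φ is true.
  w3 (successors {w2, w3}): φ is true.
For instance, at w1:
  At w1: <>r is true, ~(~s | []s) is false, so <>r | ~(~s | []s) is true.
    At w1: <>r requires r at some successor in {w0, w1, w2, w3}.
      r holds at w1, so <>r is true at w1.
    At w1: ~s | []s is true, so ~(~s | []s) is false.
      At w1: ~s is true, []s is false, so ~s | []s is true.
Satisfying worlds: {w1, w2, w3}

w1, w2, w3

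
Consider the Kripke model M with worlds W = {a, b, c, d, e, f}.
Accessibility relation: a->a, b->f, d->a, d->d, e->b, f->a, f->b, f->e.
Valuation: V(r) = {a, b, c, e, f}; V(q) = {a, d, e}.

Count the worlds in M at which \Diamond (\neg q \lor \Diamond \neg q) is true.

Let φ = \Diamond (\neg q \lor \Diamond \neg q). Evaluate φ at each world:
  a (successors {a}): φ is false.
  b (successors {f}): φ is true.
  c (successors ∅): φ is false.
  d (successors {a, d}): φ is false.
  e (successors {b}): φ is true.
  f (successors {a, b, e}): φ is true.
For instance, at f:
  At f: \Diamond (\neg q \lor \Diamond \neg q) requires \neg q \lor \Diamond \neg q at some successor in {a, b, e}.
    \neg q \lor \Diamond \neg q holds at b, so \Diamond (\neg q \lor \Diamond \neg q) is true at f.
      At b: \neg q is true, \Diamond \neg q is true, so \neg q \lor \Diamond \neg q is true.
Satisfying worlds: {b, e, f}

3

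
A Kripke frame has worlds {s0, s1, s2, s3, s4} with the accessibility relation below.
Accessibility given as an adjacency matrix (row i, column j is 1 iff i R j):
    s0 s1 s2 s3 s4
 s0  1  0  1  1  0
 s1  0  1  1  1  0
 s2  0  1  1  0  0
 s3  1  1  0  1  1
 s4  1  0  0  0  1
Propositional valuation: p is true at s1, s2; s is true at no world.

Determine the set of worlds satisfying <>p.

s0, s1, s2, s3

Recall that <>ψ holds at a world iff ψ holds at some accessible world.
Let φ = <>p. Evaluate φ at each world:
  s0 (successors {s0, s2, s3}): φ is true.
  s1 (successors {s1, s2, s3}): φ is true.
  s2 (successors {s1, s2}): φ is true.
  s3 (successors {s0, s1, s3, s4}): φ is true.
  s4 (successors {s0, s4}): φ is false.
For instance, at s3:
  At s3: <>p requires p at some successor in {s0, s1, s3, s4}.
    p holds at s1, so <>p is true at s3.
Satisfying worlds: {s0, s1, s2, s3}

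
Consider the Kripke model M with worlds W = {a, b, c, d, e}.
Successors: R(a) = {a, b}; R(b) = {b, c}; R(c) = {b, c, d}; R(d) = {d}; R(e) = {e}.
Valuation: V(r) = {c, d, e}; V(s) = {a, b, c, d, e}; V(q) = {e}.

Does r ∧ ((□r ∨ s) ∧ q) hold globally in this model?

No

Recall that □ψ holds at a world iff ψ holds at every accessible world, and ◇ψ holds iff ψ holds at some accessible world.
Let φ = r ∧ ((□r ∨ s) ∧ q). Evaluate φ at each world:
  a (successors {a, b}): φ is false.
  b (successors {b, c}): φ is false.
  c (successors {b, c, d}): φ is false.
  d (successors {d}): φ is false.
  e (successors {e}): φ is true.
Detail at a (counterexample):
  At a: r is false, (□r ∨ s) ∧ q is false, so r ∧ ((□r ∨ s) ∧ q) is false.
    At a: □r ∨ s is true, q is false, so (□r ∨ s) ∧ q is false.
      At a: □r is false, s is true, so □r ∨ s is true.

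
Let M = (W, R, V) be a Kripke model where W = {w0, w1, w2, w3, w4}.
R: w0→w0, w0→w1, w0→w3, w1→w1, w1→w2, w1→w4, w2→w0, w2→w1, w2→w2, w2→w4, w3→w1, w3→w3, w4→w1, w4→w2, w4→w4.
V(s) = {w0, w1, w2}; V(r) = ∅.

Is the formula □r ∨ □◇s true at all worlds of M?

Yes

Let φ = □r ∨ □◇s. Evaluate φ at each world:
  w0 (successors {w0, w1, w3}): φ is true.
  w1 (successors {w1, w2, w4}): φ is true.
  w2 (successors {w0, w1, w2, w4}): φ is true.
  w3 (successors {w1, w3}): φ is true.
  w4 (successors {w1, w2, w4}): φ is true.
For instance, at w1:
  At w1: □r is false, □◇s is true, so □r ∨ □◇s is true.
    At w1: □r requires r at every successor {w1, w2, w4}.
      r fails at w1, so □r is false at w1.
    At w1: □◇s requires ◇s at every successor {w1, w2, w4}.
      At w1: ◇s is true.
      At w2: ◇s is true.
      At w4: ◇s is true.
    So □◇s is true at w1.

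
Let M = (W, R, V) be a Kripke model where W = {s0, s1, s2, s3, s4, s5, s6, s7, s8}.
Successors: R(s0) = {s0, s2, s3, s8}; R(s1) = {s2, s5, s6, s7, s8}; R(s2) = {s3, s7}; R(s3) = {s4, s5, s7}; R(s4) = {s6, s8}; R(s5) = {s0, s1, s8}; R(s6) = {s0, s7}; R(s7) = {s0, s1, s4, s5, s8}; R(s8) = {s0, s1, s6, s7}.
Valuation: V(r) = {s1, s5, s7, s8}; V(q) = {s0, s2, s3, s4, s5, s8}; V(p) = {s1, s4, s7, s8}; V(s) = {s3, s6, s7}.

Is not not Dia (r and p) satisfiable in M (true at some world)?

Yes

Let φ = not not Dia (r and p). Evaluate φ at each world:
  s0 (successors {s0, s2, s3, s8}): φ is true.
  s1 (successors {s2, s5, s6, s7, s8}): φ is true.
  s2 (successors {s3, s7}): φ is true.
  s3 (successors {s4, s5, s7}): φ is true.
  s4 (successors {s6, s8}): φ is true.
  s5 (successors {s0, s1, s8}): φ is true.
  s6 (successors {s0, s7}): φ is true.
  s7 (successors {s0, s1, s4, s5, s8}): φ is true.
  s8 (successors {s0, s1, s6, s7}): φ is true.
Detail at s0 (witness):
  At s0: not Dia (r and p) is false, so not not Dia (r and p) is true.
    At s0: Dia (r and p) is true, so not Dia (r and p) is false.
      At s0: Dia (r and p) requires r and p at some successor in {s0, s2, s3, s8}.
        r and p holds at s8, so Dia (r and p) is true at s0.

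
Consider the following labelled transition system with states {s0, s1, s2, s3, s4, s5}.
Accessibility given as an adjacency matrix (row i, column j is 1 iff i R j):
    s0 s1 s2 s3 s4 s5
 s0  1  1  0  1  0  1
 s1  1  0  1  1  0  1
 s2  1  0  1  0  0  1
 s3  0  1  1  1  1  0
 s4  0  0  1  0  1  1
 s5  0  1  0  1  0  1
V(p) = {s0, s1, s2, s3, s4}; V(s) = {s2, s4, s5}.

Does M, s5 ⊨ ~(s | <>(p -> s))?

Recall that <>ψ holds at a world iff ψ holds at some accessible world.
At s5: s | <>(p -> s) is true, so ~(s | <>(p -> s)) is false.
  At s5: s is true, <>(p -> s) is true, so s | <>(p -> s) is true.
    At s5: <>(p -> s) requires p -> s at some successor in {s1, s3, s5}.
      p -> s holds at s5, so <>(p -> s) is true at s5.

No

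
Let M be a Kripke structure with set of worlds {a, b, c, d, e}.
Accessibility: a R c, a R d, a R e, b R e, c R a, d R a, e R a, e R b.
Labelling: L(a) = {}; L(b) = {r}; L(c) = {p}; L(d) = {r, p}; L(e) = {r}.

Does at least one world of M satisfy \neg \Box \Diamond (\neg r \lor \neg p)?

No

Let φ = \neg \Box \Diamond (\neg r \lor \neg p). Evaluate φ at each world:
  a (successors {c, d, e}): φ is false.
  b (successors {e}): φ is false.
  c (successors {a}): φ is false.
  d (successors {a}): φ is false.
  e (successors {a, b}): φ is false.
For instance, at c:
  At c: \Box \Diamond (\neg r \lor \neg p) is true, so \neg \Box \Diamond (\neg r \lor \neg p) is false.
    At c: \Box \Diamond (\neg r \lor \neg p) requires \Diamond (\neg r \lor \neg p) at every successor {a}.
      At a: \Diamond (\neg r \lor \neg p) is true.
    So \Box \Diamond (\neg r \lor \neg p) is true at c.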